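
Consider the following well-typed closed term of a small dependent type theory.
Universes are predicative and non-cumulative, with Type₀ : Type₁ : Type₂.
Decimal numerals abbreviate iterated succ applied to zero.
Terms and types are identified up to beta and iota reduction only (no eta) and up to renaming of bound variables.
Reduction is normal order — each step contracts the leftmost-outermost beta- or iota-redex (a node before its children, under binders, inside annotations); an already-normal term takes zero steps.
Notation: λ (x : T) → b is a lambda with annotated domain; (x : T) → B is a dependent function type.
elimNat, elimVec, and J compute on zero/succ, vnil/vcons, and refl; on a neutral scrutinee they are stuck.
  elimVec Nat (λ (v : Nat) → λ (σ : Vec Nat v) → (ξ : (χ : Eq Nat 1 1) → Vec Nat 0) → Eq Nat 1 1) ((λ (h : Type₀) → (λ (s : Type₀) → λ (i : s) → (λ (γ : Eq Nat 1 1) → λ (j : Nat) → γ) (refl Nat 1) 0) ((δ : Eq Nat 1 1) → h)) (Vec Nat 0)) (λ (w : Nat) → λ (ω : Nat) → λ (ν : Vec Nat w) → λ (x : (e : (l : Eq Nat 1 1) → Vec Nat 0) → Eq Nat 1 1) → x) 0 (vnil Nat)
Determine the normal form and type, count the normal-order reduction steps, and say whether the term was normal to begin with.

reduced normal form:
  λ (v : (σ : Eq Nat 1 1) → Vec Nat 0) → refl Nat 1
inferred type:
  (v : (σ : Eq Nat 1 1) → Vec Nat 0) → Eq Nat 1 1
reduction steps (normal order): 5
term was already normal: no
first contracted redex: an elimVec iota-redex


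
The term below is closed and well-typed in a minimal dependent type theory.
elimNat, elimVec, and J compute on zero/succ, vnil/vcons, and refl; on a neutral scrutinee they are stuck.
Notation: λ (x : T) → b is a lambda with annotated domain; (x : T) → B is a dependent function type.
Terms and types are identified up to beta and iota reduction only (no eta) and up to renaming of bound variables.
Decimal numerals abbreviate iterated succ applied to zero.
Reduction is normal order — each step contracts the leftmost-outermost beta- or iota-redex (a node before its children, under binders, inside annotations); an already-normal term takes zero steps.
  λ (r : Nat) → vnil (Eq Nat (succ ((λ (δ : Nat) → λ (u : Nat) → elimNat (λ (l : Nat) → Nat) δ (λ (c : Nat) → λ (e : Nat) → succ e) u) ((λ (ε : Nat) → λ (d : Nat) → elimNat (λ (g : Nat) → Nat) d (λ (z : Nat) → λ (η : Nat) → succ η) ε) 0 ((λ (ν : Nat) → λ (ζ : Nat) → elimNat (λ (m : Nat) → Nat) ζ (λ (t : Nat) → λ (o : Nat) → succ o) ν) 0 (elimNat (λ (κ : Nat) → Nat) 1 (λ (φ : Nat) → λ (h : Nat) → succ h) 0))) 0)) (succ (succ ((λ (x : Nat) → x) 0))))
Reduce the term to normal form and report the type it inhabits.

reduced normal form:
  λ (r : Nat) → vnil (Eq Nat 2 2)
the term's type:
  (r : Nat) → Vec (Eq Nat 2 2) 0


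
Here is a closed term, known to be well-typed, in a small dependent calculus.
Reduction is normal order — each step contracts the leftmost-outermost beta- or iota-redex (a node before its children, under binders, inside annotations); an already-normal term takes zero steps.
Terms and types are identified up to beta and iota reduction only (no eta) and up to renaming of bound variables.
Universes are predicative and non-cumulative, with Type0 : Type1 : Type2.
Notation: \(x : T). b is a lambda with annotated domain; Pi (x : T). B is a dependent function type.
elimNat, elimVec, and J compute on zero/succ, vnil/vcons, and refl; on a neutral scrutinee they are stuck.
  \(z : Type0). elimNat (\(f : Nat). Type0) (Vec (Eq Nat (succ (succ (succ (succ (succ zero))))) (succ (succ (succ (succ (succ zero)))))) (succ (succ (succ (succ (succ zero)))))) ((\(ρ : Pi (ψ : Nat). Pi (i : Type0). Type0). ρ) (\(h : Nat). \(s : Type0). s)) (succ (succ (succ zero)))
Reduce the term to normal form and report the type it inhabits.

resulting normal form:
  \(z : Type0). Vec (Eq Nat (succ (succ (succ (succ (succ zero))))) (succ (succ (succ (succ (succ zero)))))) (succ (succ (succ (succ (succ zero)))))
inferred type:
  Pi (z : Type0). Type0
observation: 13 normal-order steps normalize the term, beginning with an elimNat iota-redex.


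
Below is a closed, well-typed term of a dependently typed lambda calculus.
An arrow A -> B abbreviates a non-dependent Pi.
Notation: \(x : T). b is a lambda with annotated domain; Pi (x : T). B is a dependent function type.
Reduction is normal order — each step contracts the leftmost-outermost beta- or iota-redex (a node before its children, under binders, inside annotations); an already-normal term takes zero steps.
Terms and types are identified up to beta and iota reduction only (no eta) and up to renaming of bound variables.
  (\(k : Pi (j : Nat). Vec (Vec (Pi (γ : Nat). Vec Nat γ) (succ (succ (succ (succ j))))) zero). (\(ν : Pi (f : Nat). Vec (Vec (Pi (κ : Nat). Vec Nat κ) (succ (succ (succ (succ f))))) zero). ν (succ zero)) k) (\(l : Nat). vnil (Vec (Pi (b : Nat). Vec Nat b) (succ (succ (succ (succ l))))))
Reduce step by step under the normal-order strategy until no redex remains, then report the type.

normal-order reduction:
  (\(k : Pi (j : Nat). Vec (Vec (Pi (γ : Nat). Vec Nat γ) (succ (succ (succ (succ j))))) zero). (\(ν : Pi (f : Nat). Vec (Vec (Pi (κ : Nat). Vec Nat κ) (succ (succ (succ (succ f))))) zero). ν (succ zero)) k) (\(l : Nat). vnil (Vec (Pi (b : Nat). Vec Nat b) (succ (succ (succ (succ l))))))
  ~> (\(k : Pi (j : Nat). Vec (Vec (Pi (γ : Nat). Vec Nat γ) (succ (succ (succ (succ j))))) zero). k (succ zero)) (\(ν : Nat). vnil (Vec (Pi (f : Nat). Vec Nat f) (succ (succ (succ (succ ν))))))
  ~> (\(k : Nat). vnil (Vec (Pi (j : Nat). Vec Nat j) (succ (succ (succ (succ k)))))) (succ zero)
  ~> vnil (Vec (Pi (k : Nat). Vec Nat k) (succ (succ (succ (succ (succ zero))))))
inferred type:
  Vec (Vec (Pi (k : Nat). Vec Nat k) (succ (succ (succ (succ (succ zero)))))) zero


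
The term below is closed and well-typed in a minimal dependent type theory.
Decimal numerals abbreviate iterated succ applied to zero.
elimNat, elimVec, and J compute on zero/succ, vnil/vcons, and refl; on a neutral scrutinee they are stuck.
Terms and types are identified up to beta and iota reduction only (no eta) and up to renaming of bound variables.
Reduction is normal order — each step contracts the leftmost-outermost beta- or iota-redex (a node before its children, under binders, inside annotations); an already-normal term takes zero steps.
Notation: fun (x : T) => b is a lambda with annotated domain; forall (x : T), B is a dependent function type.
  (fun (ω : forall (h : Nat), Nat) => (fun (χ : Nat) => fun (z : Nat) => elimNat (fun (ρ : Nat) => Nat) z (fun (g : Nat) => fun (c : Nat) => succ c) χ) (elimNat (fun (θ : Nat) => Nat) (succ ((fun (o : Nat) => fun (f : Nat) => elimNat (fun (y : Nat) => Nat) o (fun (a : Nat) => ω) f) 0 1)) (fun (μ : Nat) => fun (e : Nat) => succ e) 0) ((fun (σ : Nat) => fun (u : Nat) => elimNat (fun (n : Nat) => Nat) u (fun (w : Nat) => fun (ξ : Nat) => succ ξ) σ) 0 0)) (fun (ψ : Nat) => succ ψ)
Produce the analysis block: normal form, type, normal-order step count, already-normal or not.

reduced normal form:
  2
inferred type:
  Nat
reduction steps (normal order): 20
started in normal form: no
first contracted redex: a beta-redex


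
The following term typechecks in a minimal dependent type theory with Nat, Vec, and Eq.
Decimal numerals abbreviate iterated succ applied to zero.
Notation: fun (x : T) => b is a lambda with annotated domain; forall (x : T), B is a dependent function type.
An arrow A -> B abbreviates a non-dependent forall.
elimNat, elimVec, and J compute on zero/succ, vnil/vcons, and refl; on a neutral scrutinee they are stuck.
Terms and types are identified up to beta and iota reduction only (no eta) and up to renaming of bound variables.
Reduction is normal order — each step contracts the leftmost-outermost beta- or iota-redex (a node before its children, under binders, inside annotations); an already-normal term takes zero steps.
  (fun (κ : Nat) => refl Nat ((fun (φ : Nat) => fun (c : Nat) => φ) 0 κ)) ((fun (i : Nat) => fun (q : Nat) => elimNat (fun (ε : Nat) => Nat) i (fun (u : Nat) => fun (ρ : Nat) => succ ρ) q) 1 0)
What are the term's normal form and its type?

reduced normal form:
  refl Nat 0
inferred type:
  Eq Nat 0 0


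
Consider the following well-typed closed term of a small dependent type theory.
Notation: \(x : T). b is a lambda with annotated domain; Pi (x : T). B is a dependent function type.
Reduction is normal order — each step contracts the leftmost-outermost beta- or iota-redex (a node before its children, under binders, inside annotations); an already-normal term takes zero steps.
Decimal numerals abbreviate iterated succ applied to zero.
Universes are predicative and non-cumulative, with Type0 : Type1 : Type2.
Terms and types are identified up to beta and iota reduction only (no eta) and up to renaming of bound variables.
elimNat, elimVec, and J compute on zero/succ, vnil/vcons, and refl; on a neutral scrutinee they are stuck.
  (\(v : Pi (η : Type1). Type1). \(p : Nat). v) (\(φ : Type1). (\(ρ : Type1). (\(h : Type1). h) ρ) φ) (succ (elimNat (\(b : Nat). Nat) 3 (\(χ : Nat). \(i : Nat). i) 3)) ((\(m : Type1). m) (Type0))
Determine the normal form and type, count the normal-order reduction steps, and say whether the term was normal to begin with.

normal form:
  Type0
inferred type:
  Type1
steps to reach normal form (normal order): 6
term was already normal: no
first redex: a beta-redex


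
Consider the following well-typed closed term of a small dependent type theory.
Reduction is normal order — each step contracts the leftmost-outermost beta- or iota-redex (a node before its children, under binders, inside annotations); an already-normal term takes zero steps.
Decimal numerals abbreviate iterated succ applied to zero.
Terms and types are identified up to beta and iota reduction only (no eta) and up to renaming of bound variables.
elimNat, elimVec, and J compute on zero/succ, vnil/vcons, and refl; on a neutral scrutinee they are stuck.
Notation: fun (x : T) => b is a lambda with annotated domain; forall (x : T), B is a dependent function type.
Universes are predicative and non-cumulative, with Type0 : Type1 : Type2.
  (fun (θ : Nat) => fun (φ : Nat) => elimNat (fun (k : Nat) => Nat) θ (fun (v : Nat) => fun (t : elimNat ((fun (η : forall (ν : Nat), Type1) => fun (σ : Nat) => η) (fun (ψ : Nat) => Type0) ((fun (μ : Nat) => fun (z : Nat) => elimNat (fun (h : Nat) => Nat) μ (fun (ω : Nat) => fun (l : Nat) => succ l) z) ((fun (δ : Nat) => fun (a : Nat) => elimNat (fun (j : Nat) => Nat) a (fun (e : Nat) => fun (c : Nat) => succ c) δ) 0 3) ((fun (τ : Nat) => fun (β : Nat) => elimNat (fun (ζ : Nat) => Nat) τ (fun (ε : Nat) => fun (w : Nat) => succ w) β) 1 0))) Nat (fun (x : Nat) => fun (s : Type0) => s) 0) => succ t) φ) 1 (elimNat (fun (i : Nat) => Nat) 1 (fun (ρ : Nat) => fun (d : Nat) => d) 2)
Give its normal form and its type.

resulting normal form:
  2
inferred type:
  Nat
observation: the leftmost-outermost redex is a beta-redex, and normalization takes 14 steps.


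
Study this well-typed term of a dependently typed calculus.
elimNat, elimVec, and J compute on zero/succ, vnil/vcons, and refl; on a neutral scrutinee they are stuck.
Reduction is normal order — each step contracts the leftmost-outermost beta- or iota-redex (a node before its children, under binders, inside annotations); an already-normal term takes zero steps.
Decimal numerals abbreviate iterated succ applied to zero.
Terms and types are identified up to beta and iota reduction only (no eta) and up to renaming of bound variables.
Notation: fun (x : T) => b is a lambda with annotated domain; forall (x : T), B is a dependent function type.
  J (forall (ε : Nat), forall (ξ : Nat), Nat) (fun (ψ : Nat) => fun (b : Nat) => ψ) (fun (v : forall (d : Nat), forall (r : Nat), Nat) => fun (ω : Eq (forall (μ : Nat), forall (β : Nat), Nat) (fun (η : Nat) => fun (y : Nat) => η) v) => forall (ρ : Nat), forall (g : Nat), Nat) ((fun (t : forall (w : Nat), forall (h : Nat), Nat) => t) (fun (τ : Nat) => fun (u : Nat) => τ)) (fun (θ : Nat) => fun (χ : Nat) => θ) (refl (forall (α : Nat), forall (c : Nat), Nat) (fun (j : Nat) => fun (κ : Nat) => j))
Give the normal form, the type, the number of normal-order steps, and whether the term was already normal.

normal form:
  fun (ε : Nat) => fun (ξ : Nat) => ε
the term's type:
  forall (ε : Nat), forall (ξ : Nat), Nat
normal-order step count: 2
started in normal form: no
first contracted redex: a J iota-redex


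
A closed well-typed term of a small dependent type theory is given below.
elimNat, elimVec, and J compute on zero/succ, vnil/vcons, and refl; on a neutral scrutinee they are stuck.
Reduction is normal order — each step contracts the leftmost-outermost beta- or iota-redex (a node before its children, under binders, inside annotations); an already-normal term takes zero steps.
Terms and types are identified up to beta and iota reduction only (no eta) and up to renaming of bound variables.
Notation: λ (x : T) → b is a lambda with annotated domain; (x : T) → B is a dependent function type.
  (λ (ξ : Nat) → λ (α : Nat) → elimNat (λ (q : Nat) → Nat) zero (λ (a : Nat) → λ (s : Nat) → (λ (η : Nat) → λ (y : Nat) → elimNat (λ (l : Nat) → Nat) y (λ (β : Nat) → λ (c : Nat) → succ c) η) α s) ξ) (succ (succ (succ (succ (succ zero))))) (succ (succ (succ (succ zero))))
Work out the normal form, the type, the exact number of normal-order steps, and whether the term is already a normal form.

reduced normal form:
  succ (succ (succ (succ (succ (succ (succ (succ (succ (succ (succ (succ (succ (succ (succ (succ (succ (succ (succ (succ zero)))))))))))))))))))
the term's type:
  Nat
steps to reach normal form (normal order): 93
term was already normal: no
first redex: a beta-redex


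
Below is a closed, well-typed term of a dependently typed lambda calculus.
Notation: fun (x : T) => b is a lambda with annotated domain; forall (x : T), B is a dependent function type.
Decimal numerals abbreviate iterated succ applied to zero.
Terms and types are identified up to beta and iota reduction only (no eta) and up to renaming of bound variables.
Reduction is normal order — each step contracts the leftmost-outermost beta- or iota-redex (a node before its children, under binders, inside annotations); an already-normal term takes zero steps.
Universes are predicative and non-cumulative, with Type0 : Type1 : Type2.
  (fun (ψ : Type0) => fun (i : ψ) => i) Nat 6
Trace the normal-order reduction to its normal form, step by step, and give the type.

normal-order reduction sequence:
  (fun (ψ : Type0) => fun (i : ψ) => i) Nat 6
  ~> (fun (ψ : Nat) => ψ) 6
  ~> 6
inferred type:
  Nat


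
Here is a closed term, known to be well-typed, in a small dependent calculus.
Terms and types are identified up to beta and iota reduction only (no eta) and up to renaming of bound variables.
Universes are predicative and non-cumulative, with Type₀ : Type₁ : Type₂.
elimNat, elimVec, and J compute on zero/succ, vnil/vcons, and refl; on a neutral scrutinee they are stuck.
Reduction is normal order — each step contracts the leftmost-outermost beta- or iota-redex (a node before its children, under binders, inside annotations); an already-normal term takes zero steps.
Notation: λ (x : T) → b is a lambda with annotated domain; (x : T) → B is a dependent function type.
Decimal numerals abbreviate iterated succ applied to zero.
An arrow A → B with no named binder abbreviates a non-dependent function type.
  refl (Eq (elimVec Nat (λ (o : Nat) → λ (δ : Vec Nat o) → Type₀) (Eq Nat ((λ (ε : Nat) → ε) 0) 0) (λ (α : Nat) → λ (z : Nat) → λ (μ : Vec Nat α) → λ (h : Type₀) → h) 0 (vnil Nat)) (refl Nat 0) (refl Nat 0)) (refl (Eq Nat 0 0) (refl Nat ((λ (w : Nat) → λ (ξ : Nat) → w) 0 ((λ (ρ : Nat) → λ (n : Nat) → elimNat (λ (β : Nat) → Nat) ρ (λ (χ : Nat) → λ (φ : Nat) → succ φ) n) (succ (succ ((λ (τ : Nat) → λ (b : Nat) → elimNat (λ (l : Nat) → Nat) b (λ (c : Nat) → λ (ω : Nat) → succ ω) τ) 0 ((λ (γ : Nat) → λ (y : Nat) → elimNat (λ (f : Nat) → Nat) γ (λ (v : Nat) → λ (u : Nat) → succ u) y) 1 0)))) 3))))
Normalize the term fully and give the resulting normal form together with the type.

normal form:
  refl (Eq (Eq Nat 0 0) (refl Nat 0) (refl Nat 0)) (refl (Eq Nat 0 0) (refl Nat 0))
inferred type:
  Eq (Eq (Eq Nat 0 0) (refl Nat 0) (refl Nat 0)) (refl (Eq Nat 0 0) (refl Nat 0)) (refl (Eq Nat 0 0) (refl Nat 0))


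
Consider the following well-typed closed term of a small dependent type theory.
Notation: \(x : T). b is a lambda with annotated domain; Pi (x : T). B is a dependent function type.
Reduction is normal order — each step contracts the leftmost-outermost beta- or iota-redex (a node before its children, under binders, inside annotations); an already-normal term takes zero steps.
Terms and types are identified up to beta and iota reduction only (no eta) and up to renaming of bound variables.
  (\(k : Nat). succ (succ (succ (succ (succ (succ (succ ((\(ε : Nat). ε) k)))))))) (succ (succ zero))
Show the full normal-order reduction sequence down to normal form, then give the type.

normal-order reduction sequence:
  (\(k : Nat). succ (succ (succ (succ (succ (succ (succ ((\(ε : Nat). ε) k)))))))) (succ (succ zero))
  ~> succ (succ (succ (succ (succ (succ (succ ((\(k : Nat). k) (succ (succ zero)))))))))
  ~> succ (succ (succ (succ (succ (succ (succ (succ (succ zero))))))))
the term's type:
  Nat


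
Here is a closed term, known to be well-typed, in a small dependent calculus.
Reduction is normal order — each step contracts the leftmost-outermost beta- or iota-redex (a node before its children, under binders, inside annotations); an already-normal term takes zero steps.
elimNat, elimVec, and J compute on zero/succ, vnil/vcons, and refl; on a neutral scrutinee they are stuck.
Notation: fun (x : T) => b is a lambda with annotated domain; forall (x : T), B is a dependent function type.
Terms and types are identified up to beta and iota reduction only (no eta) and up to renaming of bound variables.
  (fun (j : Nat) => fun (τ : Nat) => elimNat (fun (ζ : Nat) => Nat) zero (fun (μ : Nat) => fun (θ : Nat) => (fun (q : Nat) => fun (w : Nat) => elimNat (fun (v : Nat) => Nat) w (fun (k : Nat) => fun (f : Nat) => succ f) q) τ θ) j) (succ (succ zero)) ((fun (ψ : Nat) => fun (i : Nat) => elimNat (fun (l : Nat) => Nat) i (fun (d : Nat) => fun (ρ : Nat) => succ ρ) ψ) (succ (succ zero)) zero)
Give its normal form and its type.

normal form:
  succ (succ (succ (succ zero)))
type:
  Nat
observation: 45 normal-order steps normalize the term, beginning with a beta-redex.


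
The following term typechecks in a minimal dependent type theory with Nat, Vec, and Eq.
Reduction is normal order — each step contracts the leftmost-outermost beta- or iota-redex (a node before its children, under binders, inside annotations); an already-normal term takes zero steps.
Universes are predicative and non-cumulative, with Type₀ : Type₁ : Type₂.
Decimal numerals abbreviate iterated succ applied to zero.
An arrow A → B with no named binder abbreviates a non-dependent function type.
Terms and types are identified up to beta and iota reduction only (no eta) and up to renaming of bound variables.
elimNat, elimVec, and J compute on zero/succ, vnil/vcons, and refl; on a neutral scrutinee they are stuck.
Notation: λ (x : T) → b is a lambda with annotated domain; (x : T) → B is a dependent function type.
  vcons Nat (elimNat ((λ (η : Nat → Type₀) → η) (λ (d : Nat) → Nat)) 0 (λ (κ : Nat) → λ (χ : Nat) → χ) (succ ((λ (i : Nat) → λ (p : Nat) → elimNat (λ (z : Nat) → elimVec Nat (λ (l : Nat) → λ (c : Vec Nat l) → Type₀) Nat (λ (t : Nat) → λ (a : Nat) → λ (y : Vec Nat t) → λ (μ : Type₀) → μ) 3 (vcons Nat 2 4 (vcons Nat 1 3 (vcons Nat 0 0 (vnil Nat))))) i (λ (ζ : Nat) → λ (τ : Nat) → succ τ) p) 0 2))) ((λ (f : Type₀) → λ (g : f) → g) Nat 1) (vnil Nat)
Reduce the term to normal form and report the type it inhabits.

normal form:
  vcons Nat 0 1 (vnil Nat)
type:
  Vec Nat 1
observation: 22 normal-order steps normalize the term, beginning with an elimNat iota-redex.


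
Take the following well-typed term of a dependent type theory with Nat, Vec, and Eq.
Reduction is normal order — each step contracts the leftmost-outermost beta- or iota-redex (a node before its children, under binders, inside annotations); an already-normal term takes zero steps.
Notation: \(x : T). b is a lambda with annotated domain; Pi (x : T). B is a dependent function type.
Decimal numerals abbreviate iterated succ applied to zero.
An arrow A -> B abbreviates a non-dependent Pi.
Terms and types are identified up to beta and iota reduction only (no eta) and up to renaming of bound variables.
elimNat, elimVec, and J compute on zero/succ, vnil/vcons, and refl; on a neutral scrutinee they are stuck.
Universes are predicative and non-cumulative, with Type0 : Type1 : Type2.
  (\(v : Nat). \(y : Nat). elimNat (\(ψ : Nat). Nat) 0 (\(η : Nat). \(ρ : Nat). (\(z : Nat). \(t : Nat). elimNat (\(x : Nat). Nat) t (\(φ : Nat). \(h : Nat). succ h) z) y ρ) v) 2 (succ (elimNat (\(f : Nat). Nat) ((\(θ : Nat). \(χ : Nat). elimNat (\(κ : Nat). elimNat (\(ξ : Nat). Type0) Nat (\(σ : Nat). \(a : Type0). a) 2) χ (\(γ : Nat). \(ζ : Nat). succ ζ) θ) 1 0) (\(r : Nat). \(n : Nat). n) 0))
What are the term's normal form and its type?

resulting normal form:
  4
the term's type:
  Nat
observation: the first redex contracted is a beta-redex; the normal form is reached in 41 normal-order steps.


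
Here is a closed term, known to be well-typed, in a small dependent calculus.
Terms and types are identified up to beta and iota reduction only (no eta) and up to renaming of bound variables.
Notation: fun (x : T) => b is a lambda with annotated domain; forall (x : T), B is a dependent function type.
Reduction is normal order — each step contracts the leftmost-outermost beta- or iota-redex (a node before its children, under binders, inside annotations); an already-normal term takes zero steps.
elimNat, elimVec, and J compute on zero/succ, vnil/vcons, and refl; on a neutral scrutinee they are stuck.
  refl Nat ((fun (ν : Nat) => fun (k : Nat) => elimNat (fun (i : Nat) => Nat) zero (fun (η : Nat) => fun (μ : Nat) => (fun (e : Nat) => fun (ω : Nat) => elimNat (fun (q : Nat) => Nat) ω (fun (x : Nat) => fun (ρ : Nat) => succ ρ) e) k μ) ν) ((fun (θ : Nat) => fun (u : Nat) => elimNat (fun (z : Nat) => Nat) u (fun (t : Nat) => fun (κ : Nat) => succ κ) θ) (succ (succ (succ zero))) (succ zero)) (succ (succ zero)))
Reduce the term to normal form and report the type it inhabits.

resulting normal form:
  refl Nat (succ (succ (succ (succ (succ (succ (succ (succ zero))))))))
the term's type:
  Eq Nat (succ (succ (succ (succ (succ (succ (succ (succ zero)))))))) (succ (succ (succ (succ (succ (succ (succ (succ zero))))))))
observation: normalization takes exactly 36 steps under the normal-order strategy.


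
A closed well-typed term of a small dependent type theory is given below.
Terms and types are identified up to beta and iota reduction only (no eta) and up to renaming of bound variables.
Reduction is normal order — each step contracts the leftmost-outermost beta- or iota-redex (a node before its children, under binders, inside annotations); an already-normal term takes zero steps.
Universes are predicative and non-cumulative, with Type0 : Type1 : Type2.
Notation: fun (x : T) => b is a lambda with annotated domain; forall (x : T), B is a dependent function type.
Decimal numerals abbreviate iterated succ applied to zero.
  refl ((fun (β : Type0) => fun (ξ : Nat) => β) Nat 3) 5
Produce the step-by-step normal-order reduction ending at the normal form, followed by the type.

normal-order reduction:
  refl ((fun (β : Type0) => fun (ξ : Nat) => β) Nat 3) 5
  ~> refl ((fun (β : Nat) => Nat) 3) 5
  ~> refl Nat 5
the term's type:
  Eq Nat 5 5


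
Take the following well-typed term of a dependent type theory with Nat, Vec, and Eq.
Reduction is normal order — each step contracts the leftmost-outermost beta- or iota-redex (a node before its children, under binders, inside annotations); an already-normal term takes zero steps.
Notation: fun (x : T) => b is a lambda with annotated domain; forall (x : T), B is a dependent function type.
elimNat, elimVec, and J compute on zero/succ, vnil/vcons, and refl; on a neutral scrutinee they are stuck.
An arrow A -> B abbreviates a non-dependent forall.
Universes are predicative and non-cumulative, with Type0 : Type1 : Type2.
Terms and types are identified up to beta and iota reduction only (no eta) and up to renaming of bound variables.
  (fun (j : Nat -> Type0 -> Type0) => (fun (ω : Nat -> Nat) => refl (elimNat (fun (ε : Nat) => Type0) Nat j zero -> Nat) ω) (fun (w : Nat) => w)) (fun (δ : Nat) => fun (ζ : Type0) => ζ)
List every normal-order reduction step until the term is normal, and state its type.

normal-order reduction sequence:
  (fun (j : Nat -> Type0 -> Type0) => (fun (ω : Nat -> Nat) => refl (elimNat (fun (ε : Nat) => Type0) Nat j zero -> Nat) ω) (fun (w : Nat) => w)) (fun (δ : Nat) => fun (ζ : Type0) => ζ)
  ~> (fun (j : Nat -> Nat) => refl (elimNat (fun (ω : Nat) => Type0) Nat (fun (ε : Nat) => fun (w : Type0) => w) zero -> Nat) j) (fun (δ : Nat) => δ)
  ~> refl (elimNat (fun (j : Nat) => Type0) Nat (fun (ω : Nat) => fun (ε : Type0) => ε) zero -> Nat) (fun (w : Nat) => w)
  ~> refl (Nat -> Nat) (fun (j : Nat) => j)
the term's type:
  Eq (Nat -> Nat) (fun (j : Nat) => j) (fun (ω : Nat) => ω)


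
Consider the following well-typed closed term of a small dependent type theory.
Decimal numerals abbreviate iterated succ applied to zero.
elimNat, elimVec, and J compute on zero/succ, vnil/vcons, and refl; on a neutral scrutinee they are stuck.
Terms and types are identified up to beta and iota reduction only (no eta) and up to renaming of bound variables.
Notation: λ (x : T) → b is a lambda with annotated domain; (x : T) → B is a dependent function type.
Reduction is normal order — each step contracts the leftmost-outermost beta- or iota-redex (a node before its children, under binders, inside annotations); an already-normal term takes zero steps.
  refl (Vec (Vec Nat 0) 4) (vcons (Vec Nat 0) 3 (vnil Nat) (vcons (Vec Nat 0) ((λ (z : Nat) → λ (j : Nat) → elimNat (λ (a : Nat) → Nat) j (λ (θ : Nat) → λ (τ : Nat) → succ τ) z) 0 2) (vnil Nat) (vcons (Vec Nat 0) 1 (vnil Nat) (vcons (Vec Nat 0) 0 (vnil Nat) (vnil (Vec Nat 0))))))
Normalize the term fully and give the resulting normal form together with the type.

normal form:
  refl (Vec (Vec Nat 0) 4) (vcons (Vec Nat 0) 3 (vnil Nat) (vcons (Vec Nat 0) 2 (vnil Nat) (vcons (Vec Nat 0) 1 (vnil Nat) (vcons (Vec Nat 0) 0 (vnil Nat) (vnil (Vec Nat 0))))))
type:
  Eq (Vec (Vec Nat 0) 4) (vcons (Vec Nat 0) 3 (vnil Nat) (vcons (Vec Nat 0) 2 (vnil Nat) (vcons (Vec Nat 0) 1 (vnil Nat) (vcons (Vec Nat 0) 0 (vnil Nat) (vnil (Vec Nat 0)))))) (vcons (Vec Nat 0) 3 (vnil Nat) (vcons (Vec Nat 0) 2 (vnil Nat) (vcons (Vec Nat 0) 1 (vnil Nat) (vcons (Vec Nat 0) 0 (vnil Nat) (vnil (Vec Nat 0))))))


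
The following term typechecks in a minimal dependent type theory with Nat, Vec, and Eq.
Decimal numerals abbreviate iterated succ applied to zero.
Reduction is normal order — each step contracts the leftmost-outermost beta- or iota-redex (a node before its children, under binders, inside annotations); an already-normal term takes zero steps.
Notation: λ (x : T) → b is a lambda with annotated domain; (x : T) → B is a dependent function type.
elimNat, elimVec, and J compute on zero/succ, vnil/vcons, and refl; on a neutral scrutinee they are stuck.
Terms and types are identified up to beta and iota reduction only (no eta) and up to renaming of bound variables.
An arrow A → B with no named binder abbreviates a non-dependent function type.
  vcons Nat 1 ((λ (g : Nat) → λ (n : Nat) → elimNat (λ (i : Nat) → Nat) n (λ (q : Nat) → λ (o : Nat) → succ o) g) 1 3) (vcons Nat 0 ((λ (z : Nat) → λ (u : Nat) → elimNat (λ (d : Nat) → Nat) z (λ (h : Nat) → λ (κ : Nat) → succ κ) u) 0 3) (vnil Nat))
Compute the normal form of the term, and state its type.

reduced normal form:
  vcons Nat 1 4 (vcons Nat 0 3 (vnil Nat))
type:
  Vec Nat 2


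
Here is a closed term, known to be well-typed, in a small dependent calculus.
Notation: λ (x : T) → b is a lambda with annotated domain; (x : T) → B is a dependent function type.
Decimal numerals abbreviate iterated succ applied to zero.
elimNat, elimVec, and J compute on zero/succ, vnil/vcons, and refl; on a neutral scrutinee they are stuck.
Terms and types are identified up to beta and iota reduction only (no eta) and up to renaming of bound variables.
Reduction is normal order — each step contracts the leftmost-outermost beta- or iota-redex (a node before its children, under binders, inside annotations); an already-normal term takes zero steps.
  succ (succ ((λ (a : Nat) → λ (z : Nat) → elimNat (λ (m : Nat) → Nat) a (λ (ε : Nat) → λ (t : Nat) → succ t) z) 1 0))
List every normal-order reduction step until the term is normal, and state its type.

reduction (normal order):
  succ (succ ((λ (a : Nat) → λ (z : Nat) → elimNat (λ (m : Nat) → Nat) a (λ (ε : Nat) → λ (t : Nat) → succ t) z) 1 0))
  ~> succ (succ ((λ (a : Nat) → elimNat (λ (z : Nat) → Nat) 1 (λ (m : Nat) → λ (ε : Nat) → succ ε) a) 0))
  ~> succ (succ (elimNat (λ (a : Nat) → Nat) 1 (λ (z : Nat) → λ (m : Nat) → succ m) 0))
  ~> 3
inferred type:
  Nat


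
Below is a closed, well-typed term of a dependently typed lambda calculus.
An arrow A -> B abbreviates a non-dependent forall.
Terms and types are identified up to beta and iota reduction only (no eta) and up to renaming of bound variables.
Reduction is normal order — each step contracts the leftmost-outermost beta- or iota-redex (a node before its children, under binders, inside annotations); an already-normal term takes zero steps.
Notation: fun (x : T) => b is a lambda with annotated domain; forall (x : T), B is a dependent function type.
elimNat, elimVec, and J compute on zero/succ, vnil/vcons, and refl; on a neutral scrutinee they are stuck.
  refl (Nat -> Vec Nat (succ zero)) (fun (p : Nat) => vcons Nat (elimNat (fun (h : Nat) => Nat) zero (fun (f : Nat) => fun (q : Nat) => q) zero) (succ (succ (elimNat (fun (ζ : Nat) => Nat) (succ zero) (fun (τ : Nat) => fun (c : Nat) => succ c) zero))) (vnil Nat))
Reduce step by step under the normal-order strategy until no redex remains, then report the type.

reduction (normal order):
  refl (Nat -> Vec Nat (succ zero)) (fun (p : Nat) => vcons Nat (elimNat (fun (h : Nat) => Nat) zero (fun (f : Nat) => fun (q : Nat) => q) zero) (succ (succ (elimNat (fun (ζ : Nat) => Nat) (succ zero) (fun (τ : Nat) => fun (c : Nat) => succ c) zero))) (vnil Nat))
  ~> refl (Nat -> Vec Nat (succ zero)) (fun (p : Nat) => vcons Nat zero (succ (succ (elimNat (fun (h : Nat) => Nat) (succ zero) (fun (f : Nat) => fun (q : Nat) => succ q) zero))) (vnil Nat))
  ~> refl (Nat -> Vec Nat (succ zero)) (fun (p : Nat) => vcons Nat zero (succ (succ (succ zero))) (vnil Nat))
inferred type:
  Eq (Nat -> Vec Nat (succ zero)) (fun (p : Nat) => vcons Nat zero (succ (succ (succ zero))) (vnil Nat)) (fun (h : Nat) => vcons Nat zero (succ (succ (succ zero))) (vnil Nat))


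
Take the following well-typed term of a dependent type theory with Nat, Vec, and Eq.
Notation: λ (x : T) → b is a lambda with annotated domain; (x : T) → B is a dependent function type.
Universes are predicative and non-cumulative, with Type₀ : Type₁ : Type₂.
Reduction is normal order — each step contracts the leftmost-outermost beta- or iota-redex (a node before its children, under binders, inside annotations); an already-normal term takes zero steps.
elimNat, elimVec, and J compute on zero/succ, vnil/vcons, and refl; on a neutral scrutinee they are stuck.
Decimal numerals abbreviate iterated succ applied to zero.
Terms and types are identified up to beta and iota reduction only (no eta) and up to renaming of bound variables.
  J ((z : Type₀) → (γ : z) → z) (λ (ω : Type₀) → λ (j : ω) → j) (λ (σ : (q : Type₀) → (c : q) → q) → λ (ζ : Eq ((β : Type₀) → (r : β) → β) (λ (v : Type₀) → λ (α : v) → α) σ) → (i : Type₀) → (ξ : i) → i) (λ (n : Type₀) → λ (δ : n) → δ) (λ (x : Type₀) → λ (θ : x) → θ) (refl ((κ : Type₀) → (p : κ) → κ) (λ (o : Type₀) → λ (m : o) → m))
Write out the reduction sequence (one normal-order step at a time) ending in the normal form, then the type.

reduction (normal order):
  J ((z : Type₀) → (γ : z) → z) (λ (ω : Type₀) → λ (j : ω) → j) (λ (σ : (q : Type₀) → (c : q) → q) → λ (ζ : Eq ((β : Type₀) → (r : β) → β) (λ (v : Type₀) → λ (α : v) → α) σ) → (i : Type₀) → (ξ : i) → i) (λ (n : Type₀) → λ (δ : n) → δ) (λ (x : Type₀) → λ (θ : x) → θ) (refl ((κ : Type₀) → (p : κ) → κ) (λ (o : Type₀) → λ (m : o) → m))
  ~> λ (z : Type₀) → λ (γ : z) → γ
the term's type:
  (z : Type₀) → (γ : z) → z


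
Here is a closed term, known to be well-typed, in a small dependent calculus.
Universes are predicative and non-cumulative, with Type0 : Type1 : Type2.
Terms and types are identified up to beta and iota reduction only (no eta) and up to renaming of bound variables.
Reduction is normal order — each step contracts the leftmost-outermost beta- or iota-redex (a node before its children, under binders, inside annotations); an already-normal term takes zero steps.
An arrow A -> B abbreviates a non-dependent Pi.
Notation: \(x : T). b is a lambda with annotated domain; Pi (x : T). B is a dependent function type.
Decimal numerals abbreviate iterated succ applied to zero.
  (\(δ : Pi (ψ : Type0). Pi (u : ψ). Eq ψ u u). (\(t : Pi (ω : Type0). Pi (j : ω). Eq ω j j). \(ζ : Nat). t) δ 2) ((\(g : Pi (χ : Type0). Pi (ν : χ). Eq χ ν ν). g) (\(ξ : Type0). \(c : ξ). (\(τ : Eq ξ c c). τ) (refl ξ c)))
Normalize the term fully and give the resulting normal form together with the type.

reduced normal form:
  \(δ : Type0). \(ψ : δ). refl δ ψ
the term's type:
  Pi (δ : Type0). Pi (ψ : δ). Eq δ ψ ψ
observation: the leftmost-outermost redex is a beta-redex, and normalization takes 5 steps.


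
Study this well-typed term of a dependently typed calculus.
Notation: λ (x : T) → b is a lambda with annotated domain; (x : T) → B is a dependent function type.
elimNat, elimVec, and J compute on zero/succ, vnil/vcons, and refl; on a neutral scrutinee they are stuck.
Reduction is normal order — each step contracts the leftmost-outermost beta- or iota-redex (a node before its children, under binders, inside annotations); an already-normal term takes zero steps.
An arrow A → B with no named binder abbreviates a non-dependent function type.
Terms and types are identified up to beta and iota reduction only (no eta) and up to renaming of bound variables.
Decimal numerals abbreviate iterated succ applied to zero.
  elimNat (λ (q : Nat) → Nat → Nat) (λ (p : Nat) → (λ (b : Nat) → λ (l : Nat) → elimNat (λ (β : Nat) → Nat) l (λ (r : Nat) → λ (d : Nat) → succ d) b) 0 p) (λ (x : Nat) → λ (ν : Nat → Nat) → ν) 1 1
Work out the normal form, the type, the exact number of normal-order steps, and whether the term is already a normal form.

reduced normal form:
  1
type:
  Nat
normal-order step count: 8
term was already normal: no
first contracted redex: an elimNat iota-redex


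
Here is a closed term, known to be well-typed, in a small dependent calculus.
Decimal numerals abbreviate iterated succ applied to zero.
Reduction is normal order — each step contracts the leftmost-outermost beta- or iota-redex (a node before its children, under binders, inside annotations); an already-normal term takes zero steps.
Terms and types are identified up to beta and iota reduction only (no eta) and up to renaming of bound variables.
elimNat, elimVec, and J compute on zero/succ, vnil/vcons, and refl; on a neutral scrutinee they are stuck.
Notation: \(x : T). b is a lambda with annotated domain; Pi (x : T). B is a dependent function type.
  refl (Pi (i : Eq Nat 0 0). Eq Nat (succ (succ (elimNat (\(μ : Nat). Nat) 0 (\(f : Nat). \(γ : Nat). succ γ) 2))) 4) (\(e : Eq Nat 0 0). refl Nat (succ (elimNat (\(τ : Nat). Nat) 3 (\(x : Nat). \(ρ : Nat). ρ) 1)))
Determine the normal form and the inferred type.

normal form:
  refl (Pi (i : Eq Nat 0 0). Eq Nat 4 4) (\(μ : Eq Nat 0 0). refl Nat 4)
the term's type:
  Eq (Pi (i : Eq Nat 0 0). Eq Nat 4 4) (\(μ : Eq Nat 0 0). refl Nat 4) (\(f : Eq Nat 0 0). refl Nat 4)
observation: normalization takes exactly 11 steps under the normal-order strategy.


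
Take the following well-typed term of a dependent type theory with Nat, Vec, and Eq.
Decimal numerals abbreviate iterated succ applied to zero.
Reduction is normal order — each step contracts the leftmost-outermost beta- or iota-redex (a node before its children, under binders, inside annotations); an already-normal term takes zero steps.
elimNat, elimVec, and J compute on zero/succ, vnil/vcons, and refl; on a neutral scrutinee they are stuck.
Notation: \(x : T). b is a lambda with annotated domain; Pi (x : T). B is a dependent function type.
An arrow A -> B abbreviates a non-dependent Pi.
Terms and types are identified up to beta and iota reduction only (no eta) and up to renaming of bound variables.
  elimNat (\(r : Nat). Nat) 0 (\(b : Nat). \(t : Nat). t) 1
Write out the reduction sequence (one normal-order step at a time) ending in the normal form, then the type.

reduction (normal order):
  elimNat (\(r : Nat). Nat) 0 (\(b : Nat). \(t : Nat). t) 1
  ~> (\(r : Nat). \(b : Nat). b) 0 (elimNat (\(t : Nat). Nat) 0 (\(p : Nat). \(w : Nat). w) 0)
  ~> (\(r : Nat). r) (elimNat (\(b : Nat). Nat) 0 (\(t : Nat). \(p : Nat). p) 0)
  ~> elimNat (\(r : Nat). Nat) 0 (\(b : Nat). \(t : Nat). t) 0
  ~> 0
type:
  Nat


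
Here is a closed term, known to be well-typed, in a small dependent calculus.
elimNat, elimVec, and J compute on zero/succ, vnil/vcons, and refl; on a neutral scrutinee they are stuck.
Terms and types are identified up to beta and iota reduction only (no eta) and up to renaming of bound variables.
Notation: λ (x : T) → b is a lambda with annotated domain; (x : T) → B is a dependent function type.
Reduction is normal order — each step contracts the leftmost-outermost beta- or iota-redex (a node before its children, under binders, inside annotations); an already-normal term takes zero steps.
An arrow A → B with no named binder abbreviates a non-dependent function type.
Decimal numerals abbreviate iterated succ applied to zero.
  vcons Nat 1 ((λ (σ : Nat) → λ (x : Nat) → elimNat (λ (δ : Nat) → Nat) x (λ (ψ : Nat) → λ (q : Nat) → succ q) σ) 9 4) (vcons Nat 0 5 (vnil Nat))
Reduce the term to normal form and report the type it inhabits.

normal form:
  vcons Nat 1 13 (vcons Nat 0 5 (vnil Nat))
inferred type:
  Vec Nat 2


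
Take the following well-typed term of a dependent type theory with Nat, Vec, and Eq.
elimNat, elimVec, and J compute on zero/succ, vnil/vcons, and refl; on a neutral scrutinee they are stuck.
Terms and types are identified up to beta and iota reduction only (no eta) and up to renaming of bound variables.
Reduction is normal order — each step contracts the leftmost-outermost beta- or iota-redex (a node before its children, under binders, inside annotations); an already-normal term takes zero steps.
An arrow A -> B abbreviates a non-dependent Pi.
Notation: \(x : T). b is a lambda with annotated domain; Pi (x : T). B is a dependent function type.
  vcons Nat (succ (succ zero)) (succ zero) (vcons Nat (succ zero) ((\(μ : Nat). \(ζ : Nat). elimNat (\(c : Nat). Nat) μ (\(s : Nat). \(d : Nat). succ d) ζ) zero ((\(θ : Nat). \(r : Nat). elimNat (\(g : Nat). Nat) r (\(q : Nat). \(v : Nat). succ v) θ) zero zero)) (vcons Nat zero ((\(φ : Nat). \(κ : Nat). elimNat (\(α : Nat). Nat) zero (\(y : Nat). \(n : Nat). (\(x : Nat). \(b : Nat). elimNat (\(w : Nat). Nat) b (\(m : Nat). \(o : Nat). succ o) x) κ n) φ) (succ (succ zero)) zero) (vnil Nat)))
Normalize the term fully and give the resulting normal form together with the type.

resulting normal form:
  vcons Nat (succ (succ zero)) (succ zero) (vcons Nat (succ zero) zero (vcons Nat zero zero (vnil Nat)))
the term's type:
  Vec Nat (succ (succ (succ zero)))
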